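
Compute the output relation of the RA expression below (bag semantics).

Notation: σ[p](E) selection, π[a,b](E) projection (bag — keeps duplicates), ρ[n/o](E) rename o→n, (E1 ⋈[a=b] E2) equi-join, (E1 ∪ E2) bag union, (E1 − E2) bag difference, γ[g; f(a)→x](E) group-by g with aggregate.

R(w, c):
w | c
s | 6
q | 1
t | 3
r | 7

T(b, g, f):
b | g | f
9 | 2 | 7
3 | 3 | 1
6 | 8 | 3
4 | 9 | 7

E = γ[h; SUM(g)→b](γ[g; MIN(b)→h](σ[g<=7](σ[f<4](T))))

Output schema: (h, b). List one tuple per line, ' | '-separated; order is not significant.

Stepwise |·|:
  T → 4
  σ[f<4](T) → 2
  σ[g<=7](σ[f<4](T)) → 1
  γ[g; MIN(b)→h](σ[g<=7](σ[f<4](T))) → 1
  γ[h; SUM(g)→b](γ[g; MIN(b)→h](σ[g<=7](σ[f<4](T)))) → 1

== RESULT ==
h | b
3 | 3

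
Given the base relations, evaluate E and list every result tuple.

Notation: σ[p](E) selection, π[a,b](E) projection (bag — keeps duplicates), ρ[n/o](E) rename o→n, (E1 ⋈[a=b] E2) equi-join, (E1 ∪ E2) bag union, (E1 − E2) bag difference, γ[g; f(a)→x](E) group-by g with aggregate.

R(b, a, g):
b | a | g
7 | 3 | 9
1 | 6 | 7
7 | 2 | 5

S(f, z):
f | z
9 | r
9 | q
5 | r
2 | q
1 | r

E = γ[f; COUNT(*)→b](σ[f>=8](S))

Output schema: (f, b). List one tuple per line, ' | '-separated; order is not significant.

Row counts bottom-up:
  S → 5
  σ[f>=8](S) → 2
  γ[f; COUNT(*)→b](σ[f>=8](S)) → 1

== RESULT ==
f | b
9 | 2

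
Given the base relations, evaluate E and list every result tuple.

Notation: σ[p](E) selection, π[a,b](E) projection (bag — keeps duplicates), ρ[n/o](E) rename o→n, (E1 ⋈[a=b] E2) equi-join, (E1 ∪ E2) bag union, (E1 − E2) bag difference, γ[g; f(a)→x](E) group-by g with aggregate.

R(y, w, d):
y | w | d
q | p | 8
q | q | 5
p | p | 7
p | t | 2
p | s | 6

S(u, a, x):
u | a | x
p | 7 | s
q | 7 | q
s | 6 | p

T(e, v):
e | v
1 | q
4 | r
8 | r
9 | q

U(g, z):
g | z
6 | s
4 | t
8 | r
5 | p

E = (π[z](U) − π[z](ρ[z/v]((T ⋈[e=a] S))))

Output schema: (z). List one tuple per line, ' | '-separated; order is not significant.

Stepwise |·|:
  U → 4
  π[z](U) → 4
  T → 4
  S → 3
  (T ⋈[e=a] S) → 0
  ρ[z/v]((T ⋈[e=a] S)) → 0
  π[z](ρ[z/v]((T ⋈[e=a] S))) → 0
  (π[z](U) − π[z](ρ[z/v]((T ⋈[e=a] S)))) → 4

== RESULT ==
z
p
r
s
t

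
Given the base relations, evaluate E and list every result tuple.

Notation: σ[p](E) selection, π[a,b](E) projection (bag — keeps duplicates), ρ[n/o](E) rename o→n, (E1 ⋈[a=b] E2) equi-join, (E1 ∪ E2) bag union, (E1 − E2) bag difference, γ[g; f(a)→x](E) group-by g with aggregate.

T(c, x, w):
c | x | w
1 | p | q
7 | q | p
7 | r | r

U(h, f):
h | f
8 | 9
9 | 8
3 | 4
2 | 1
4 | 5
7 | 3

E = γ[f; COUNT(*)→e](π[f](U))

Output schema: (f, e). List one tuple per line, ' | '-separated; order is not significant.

Stepwise |·|:
  U → 6
  π[f](U) → 6
  γ[f; COUNT(*)→e](π[f](U)) → 6

== RESULT ==
f | e
1 | 1
3 | 1
4 | 1
5 | 1
8 | 1
9 | 1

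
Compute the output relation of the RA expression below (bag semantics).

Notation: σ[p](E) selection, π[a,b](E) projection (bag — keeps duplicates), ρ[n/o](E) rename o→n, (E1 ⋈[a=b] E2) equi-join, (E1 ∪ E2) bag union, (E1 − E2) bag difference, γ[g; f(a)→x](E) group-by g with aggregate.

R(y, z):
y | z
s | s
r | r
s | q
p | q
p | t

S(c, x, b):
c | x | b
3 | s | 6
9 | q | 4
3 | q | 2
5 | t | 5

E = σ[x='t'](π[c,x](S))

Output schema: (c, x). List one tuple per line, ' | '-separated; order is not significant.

Stepwise |·|:
  S → 4
  π[c,x](S) → 4
  σ[x='t'](π[c,x](S)) → 1

== RESULT ==
c | x
5 | t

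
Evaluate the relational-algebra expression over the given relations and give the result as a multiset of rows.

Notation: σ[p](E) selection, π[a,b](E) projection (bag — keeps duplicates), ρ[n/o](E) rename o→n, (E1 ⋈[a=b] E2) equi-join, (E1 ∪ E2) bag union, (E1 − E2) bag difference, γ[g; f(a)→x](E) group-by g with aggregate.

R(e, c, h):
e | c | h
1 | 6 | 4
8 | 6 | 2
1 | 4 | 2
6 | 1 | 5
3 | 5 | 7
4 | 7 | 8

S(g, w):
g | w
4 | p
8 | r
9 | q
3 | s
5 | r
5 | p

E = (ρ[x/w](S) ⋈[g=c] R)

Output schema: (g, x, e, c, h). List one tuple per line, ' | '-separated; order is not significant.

Row counts bottom-up:
  S → 6
  ρ[x/w](S) → 6
  R → 6
  (ρ[x/w](S) ⋈[g=c] R) → 3

== RESULT ==
g | x | e | c | h
4 | p | 1 | 4 | 2
5 | p | 3 | 5 | 7
5 | r | 3 | 5 | 7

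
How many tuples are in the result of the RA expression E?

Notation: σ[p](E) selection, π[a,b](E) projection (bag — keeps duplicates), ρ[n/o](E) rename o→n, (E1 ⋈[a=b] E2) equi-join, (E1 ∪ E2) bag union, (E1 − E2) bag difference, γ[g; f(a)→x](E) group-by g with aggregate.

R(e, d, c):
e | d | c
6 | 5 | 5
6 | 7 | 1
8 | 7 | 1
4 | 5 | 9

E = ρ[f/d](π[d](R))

Stepwise |·|:
  R → 4
  π[d](R) → 4
  ρ[f/d](π[d](R)) → 4

|E| = 4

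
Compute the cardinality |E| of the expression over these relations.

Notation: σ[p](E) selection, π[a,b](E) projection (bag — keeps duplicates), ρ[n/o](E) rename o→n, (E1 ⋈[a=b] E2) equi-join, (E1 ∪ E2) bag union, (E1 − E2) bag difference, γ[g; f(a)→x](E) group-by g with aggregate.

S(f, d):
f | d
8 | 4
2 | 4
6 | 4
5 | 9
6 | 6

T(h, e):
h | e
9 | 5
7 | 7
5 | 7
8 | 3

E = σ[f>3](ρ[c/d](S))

Row counts bottom-up:
  S → 5
  ρ[c/d](S) → 5
  σ[f>3](ρ[c/d](S)) → 4

|E| = 4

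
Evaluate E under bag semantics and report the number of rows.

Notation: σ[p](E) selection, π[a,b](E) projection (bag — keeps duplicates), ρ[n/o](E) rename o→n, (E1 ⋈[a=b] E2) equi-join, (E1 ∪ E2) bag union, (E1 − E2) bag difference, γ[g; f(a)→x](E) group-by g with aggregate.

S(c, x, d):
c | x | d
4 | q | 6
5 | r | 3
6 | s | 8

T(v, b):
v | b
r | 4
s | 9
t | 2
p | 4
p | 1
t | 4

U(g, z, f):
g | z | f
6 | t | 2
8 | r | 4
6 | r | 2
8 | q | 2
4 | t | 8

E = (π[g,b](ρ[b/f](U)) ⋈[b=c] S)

Per-node cardinality:
  U → 5
  ρ[b/f](U) → 5
  π[g,b](ρ[b/f](U)) → 5
  S → 3
  (π[g,b](ρ[b/f](U)) ⋈[b=c] S) → 1

|E| = 1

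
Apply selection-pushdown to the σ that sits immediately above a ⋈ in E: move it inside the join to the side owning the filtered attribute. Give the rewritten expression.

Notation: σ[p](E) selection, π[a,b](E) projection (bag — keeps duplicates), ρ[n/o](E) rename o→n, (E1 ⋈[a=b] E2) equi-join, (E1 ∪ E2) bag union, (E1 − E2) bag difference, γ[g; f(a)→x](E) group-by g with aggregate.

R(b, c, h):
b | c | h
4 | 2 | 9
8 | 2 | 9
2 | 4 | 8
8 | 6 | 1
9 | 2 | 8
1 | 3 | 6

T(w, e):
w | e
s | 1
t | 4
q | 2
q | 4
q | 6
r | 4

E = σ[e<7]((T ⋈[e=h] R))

σ filters on e, owned by the left side.
E' = (σ[e<7](T) ⋈[e=h] R)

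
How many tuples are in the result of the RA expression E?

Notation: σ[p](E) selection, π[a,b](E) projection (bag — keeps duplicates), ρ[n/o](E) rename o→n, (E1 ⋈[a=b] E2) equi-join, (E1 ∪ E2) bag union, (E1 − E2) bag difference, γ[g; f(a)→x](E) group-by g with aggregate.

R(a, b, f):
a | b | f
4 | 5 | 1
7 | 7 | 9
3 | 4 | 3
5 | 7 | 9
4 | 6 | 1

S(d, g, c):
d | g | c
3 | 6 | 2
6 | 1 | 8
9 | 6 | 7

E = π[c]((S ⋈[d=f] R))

Stepwise |·|:
  S → 3
  R → 5
  (S ⋈[d=f] R) → 3
  π[c]((S ⋈[d=f] R)) → 3

|E| = 3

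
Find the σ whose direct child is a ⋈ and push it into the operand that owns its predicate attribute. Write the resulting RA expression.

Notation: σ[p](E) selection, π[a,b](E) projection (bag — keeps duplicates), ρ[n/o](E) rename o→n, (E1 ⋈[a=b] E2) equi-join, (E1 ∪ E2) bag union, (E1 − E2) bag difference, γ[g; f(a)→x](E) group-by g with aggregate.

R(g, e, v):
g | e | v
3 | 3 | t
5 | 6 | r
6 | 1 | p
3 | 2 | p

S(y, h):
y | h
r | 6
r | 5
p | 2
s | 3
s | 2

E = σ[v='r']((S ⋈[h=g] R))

σ filters on v, owned by the right side.
E' = (S ⋈[h=g] σ[v='r'](R))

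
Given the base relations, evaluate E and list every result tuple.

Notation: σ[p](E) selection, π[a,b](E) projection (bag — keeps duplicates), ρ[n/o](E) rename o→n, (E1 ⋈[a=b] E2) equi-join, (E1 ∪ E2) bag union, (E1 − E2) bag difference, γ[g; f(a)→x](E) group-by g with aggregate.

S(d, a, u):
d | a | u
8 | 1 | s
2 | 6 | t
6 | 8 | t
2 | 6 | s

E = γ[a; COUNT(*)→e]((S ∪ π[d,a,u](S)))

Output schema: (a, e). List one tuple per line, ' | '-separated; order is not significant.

Per-node cardinality:
  S → 4
  S → 4
  π[d,a,u](S) → 4
  (S ∪ π[d,a,u](S)) → 8
  γ[a; COUNT(*)→e]((S ∪ π[d,a,u](S))) → 3

== RESULT ==
a | e
1 | 2
6 | 4
8 | 2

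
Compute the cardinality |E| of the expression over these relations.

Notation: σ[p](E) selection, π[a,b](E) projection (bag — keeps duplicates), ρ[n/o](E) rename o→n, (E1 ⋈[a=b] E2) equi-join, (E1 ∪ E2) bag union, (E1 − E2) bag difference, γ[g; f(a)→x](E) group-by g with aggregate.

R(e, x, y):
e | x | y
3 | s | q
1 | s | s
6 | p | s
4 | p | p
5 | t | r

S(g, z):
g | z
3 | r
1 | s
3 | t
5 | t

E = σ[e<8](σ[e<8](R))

Stepwise |·|:
  R → 5
  σ[e<8](R) → 5
  σ[e<8](σ[e<8](R)) → 5

|E| = 5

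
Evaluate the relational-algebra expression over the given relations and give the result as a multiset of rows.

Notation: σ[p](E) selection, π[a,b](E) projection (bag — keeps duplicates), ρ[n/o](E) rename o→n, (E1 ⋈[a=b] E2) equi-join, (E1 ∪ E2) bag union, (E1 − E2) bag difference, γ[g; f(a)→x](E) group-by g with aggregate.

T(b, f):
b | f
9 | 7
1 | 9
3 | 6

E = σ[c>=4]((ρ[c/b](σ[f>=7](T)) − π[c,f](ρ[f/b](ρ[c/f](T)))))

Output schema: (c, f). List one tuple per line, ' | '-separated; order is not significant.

Per-node cardinality:
  T → 3
  σ[f>=7](T) → 2
  ρ[c/b](σ[f>=7](T)) → 2
  T → 3
  ρ[c/f](T) → 3
  ρ[f/b](ρ[c/f](T)) → 3
  π[c,f](ρ[f/b](ρ[c/f](T))) → 3
  (ρ[c/b](σ[f>=7](T)) − π[c,f](ρ[f/b](ρ[c/f](T)))) → 2
  σ[c>=4]((ρ[c/b](σ[f>=7](T)) − π[c,f](ρ[f/b](ρ[c/f](T))))) → 1

== RESULT ==
c | f
9 | 7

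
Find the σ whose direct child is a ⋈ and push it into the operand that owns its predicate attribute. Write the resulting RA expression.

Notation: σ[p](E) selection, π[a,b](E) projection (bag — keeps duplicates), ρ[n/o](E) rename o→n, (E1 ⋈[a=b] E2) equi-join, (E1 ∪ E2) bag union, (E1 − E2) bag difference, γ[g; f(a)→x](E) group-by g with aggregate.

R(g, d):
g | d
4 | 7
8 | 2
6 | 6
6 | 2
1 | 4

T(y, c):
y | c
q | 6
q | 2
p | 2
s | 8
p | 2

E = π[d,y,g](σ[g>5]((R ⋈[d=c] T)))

σ filters on g, owned by the left side.
E' = π[d,y,g]((σ[g>5](R) ⋈[d=c] T))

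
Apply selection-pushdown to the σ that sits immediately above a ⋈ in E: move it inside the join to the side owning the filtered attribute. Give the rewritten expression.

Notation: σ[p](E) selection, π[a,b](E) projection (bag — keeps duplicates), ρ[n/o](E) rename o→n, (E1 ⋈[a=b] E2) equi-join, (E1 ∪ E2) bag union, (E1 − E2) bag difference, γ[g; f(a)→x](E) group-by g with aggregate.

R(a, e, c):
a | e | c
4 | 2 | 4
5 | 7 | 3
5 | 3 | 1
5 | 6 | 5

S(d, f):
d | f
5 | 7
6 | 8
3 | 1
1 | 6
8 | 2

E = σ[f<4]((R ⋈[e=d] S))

σ filters on f, owned by the right side.
E' = (R ⋈[e=d] σ[f<4](S))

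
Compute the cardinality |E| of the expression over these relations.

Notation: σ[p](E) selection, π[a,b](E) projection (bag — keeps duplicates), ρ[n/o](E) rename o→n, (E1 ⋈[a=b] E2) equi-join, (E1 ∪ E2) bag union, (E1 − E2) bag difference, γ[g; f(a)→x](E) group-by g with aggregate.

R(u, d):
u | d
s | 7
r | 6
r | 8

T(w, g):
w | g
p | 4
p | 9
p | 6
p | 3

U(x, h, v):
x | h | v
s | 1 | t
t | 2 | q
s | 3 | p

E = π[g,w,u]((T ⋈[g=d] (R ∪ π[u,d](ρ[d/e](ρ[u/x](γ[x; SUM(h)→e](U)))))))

Row counts bottom-up:
  T → 4
  R → 3
  U → 3
  γ[x; SUM(h)→e](U) → 2
  ρ[u/x](γ[x; SUM(h)→e](U)) → 2
  ρ[d/e](ρ[u/x](γ[x; SUM(h)→e](U))) → 2
  π[u,d](ρ[d/e](ρ[u/x](γ[x; SUM(h)→e](U)))) → 2
  (R ∪ π[u,d](ρ[d/e](ρ[u/x](γ[x; SUM(h)→e](U))))) → 5
  (T ⋈[g=d] (R ∪ π[u,d](ρ[d/e](ρ[u/x](γ[x; SUM(h)→e](U)))))) → 2
  π[g,w,u]((T ⋈[g=d] (R ∪ π[u,d](ρ[d/e](ρ[u/x](γ[x; SUM(h)→e](U))))))) → 2

|E| = 2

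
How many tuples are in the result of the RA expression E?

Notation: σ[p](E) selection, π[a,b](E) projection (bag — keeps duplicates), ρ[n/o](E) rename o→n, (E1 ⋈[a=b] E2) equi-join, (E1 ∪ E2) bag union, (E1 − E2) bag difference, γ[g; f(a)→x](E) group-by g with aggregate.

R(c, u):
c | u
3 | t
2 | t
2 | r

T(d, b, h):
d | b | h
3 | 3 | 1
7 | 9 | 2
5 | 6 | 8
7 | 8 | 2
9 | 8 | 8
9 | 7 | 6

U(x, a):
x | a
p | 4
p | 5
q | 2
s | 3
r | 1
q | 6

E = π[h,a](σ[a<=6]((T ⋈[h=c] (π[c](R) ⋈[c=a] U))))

Subexpression sizes:
  T → 6
  R → 3
  π[c](R) → 3
  U → 6
  (π[c](R) ⋈[c=a] U) → 3
  (T ⋈[h=c] (π[c](R) ⋈[c=a] U)) → 4
  σ[a<=6]((T ⋈[h=c] (π[c](R) ⋈[c=a] U))) → 4
  π[h,a](σ[a<=6]((T ⋈[h=c] (π[c](R) ⋈[c=a] U)))) → 4

|E| = 4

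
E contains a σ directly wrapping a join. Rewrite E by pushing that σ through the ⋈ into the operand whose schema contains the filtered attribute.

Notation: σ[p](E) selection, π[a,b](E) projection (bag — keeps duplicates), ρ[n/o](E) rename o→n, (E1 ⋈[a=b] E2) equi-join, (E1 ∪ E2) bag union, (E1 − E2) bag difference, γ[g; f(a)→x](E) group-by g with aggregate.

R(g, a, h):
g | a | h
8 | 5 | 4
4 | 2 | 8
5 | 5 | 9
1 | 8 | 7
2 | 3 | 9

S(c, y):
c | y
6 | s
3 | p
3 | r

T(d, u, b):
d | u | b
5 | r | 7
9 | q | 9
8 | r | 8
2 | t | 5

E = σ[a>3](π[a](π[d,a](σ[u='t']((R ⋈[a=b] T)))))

σ filters on u, owned by the right side.
E' = σ[a>3](π[a](π[d,a]((R ⋈[a=b] σ[u='t'](T)))))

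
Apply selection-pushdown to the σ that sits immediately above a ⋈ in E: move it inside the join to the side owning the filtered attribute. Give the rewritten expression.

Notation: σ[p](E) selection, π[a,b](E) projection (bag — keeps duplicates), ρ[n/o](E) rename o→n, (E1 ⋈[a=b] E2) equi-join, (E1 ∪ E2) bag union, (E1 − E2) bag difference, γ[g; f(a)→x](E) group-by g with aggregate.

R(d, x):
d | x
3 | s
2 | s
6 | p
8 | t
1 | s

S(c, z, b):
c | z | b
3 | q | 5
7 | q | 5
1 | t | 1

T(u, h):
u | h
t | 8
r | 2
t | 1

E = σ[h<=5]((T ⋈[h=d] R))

σ filters on h, owned by the left side.
E' = (σ[h<=5](T) ⋈[h=d] R)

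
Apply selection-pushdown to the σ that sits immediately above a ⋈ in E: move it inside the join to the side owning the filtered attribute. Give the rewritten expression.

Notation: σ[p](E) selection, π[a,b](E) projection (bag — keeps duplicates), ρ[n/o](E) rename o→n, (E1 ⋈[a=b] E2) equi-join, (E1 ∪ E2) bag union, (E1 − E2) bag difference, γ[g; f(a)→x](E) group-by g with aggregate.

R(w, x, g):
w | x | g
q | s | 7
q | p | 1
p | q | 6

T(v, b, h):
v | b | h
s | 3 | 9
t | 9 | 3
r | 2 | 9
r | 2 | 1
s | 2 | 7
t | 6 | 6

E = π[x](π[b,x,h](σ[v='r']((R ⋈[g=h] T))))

σ filters on v, owned by the right side.
E' = π[x](π[b,x,h]((R ⋈[g=h] σ[v='r'](T))))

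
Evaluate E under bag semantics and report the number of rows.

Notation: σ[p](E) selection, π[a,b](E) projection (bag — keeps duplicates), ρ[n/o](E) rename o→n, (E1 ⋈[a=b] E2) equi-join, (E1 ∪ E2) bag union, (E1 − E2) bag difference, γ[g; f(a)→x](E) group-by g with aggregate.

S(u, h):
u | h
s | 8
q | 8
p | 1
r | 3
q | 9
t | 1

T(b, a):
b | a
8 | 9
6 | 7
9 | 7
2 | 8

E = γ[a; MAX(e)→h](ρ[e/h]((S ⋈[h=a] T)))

Row counts bottom-up:
  S → 6
  T → 4
  (S ⋈[h=a] T) → 3
  ρ[e/h]((S ⋈[h=a] T)) → 3
  γ[a; MAX(e)→h](ρ[e/h]((S ⋈[h=a] T))) → 2

|E| = 2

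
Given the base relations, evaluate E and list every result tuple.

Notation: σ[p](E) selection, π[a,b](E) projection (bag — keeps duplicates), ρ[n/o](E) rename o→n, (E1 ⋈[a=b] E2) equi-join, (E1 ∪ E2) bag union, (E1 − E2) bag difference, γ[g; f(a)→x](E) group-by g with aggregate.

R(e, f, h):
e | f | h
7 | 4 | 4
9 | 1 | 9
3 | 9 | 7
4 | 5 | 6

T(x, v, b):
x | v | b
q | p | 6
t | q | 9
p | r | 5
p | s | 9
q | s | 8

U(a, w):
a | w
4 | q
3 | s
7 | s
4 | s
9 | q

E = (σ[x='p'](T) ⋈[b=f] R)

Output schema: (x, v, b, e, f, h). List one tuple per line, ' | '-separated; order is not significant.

Row counts bottom-up:
  T → 5
  σ[x='p'](T) → 2
  R → 4
  (σ[x='p'](T) ⋈[b=f] R) → 2

== RESULT ==
x | v | b | e | f | h
p | r | 5 | 4 | 5 | 6
p | s | 9 | 3 | 9 | 7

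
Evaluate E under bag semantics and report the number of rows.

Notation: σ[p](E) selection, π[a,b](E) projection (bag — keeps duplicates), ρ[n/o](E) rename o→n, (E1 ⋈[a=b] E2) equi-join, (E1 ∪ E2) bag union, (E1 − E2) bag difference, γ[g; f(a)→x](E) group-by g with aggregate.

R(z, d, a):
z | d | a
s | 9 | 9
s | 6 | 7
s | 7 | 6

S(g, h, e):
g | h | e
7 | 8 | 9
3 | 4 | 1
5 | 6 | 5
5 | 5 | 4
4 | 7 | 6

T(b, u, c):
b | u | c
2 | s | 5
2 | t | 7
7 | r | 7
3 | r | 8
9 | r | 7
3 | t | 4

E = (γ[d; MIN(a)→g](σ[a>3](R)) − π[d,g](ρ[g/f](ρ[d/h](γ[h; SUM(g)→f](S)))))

Stepwise |·|:
  R → 3
  σ[a>3](R) → 3
  γ[d; MIN(a)→g](σ[a>3](R)) → 3
  S → 5
  γ[h; SUM(g)→f](S) → 5
  ρ[d/h](γ[h; SUM(g)→f](S)) → 5
  ρ[g/f](ρ[d/h](γ[h; SUM(g)→f](S))) → 5
  π[d,g](ρ[g/f](ρ[d/h](γ[h; SUM(g)→f](S)))) → 5
  (γ[d; MIN(a)→g](σ[a>3](R)) − π[d,g](ρ[g/f](ρ[d/h](γ[h; SUM(g)→f](S))))) → 3

|E| = 3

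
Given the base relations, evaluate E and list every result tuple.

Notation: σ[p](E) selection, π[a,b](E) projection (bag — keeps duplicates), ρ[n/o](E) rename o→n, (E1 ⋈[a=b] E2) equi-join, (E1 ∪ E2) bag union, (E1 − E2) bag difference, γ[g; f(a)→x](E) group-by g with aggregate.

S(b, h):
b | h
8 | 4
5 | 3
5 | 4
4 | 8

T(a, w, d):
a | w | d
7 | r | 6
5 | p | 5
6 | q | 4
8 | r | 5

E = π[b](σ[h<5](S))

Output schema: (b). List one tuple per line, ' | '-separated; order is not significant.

Subexpression sizes:
  S → 4
  σ[h<5](S) → 3
  π[b](σ[h<5](S)) → 3

== RESULT ==
b
5
5
8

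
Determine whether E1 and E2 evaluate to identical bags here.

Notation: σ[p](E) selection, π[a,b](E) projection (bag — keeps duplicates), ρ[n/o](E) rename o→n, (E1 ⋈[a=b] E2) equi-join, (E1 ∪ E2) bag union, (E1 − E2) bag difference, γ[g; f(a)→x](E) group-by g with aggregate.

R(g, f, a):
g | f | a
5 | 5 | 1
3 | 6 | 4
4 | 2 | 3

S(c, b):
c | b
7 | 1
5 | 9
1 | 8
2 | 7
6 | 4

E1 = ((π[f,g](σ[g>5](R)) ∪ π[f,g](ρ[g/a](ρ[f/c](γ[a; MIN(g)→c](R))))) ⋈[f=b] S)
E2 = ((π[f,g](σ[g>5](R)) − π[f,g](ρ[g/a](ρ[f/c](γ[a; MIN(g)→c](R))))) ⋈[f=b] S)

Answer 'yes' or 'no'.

E1 subexpression sizes:
  R → 3
  σ[g>5](R) → 0
  π[f,g](σ[g>5](R)) → 0
  R → 3
  γ[a; MIN(g)→c](R) → 3
  ρ[f/c](γ[a; MIN(g)→c](R)) → 3
  ρ[g/a](ρ[f/c](γ[a; MIN(g)→c](R))) → 3
  π[f,g](ρ[g/a](ρ[f/c](γ[a; MIN(g)→c](R)))) → 3
  (π[f,g](σ[g>5](R)) ∪ π[f,g](ρ[g/a](ρ[f/c](γ[a; MIN(g)→c](R))))) → 3
  S → 5
  ((π[f,g](σ[g>5](R)) ∪ π[f,g](ρ[g/a](ρ[f/c](γ[a; MIN(g)→c](R))))) ⋈[f=b] S) → 1
E2 subexpression sizes:
  R → 3
  σ[g>5](R) → 0
  π[f,g](σ[g>5](R)) → 0
  R → 3
  γ[a; MIN(g)→c](R) → 3
  ρ[f/c](γ[a; MIN(g)→c](R)) → 3
  ρ[g/a](ρ[f/c](γ[a; MIN(g)→c](R))) → 3
  π[f,g](ρ[g/a](ρ[f/c](γ[a; MIN(g)→c](R)))) → 3
  (π[f,g](σ[g>5](R)) − π[f,g](ρ[g/a](ρ[f/c](γ[a; MIN(g)→c](R))))) → 0
  S → 5
  ((π[f,g](σ[g>5](R)) − π[f,g](ρ[g/a](ρ[f/c](γ[a; MIN(g)→c](R))))) ⋈[f=b] S) → 0

E1 result:
f | g | c | b
4 | 3 | 6 | 4
E2 result:
f | g | c | b
(0 rows)
Witness: (4, 3, 6, 4) appears 1× in E1 but 0× in E2.

no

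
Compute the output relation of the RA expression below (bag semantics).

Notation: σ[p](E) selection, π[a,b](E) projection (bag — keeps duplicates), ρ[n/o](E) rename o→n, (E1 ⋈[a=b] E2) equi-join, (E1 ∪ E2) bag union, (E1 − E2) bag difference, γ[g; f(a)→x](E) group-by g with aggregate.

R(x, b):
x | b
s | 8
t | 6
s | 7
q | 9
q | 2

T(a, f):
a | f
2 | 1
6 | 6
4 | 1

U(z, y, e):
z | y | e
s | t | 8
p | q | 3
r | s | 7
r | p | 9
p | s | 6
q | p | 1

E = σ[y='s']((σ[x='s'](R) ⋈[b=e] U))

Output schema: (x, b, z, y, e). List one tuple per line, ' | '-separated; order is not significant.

Per-node cardinality:
  R → 5
  σ[x='s'](R) → 2
  U → 6
  (σ[x='s'](R) ⋈[b=e] U) → 2
  σ[y='s']((σ[x='s'](R) ⋈[b=e] U)) → 1

== RESULT ==
x | b | z | y | e
s | 7 | r | s | 7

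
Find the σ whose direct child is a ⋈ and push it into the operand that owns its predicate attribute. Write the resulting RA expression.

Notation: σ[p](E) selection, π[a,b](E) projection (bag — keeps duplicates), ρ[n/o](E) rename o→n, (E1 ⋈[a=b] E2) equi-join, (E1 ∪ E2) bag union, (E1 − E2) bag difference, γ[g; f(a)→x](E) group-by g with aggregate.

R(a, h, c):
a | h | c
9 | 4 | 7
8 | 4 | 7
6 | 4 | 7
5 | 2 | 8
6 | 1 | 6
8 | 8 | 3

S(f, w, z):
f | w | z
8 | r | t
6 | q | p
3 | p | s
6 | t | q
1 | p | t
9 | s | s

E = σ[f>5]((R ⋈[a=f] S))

σ filters on f, owned by the right side.
E' = (R ⋈[a=f] σ[f>5](S))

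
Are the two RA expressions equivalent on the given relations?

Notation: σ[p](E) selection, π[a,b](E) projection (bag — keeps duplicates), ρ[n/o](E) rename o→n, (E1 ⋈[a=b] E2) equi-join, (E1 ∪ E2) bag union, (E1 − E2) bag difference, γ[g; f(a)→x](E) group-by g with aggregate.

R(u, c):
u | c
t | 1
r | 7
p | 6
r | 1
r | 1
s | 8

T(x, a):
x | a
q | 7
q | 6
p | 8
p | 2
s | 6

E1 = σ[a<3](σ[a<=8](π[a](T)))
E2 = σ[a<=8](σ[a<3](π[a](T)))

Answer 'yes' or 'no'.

E1 per-node cardinality:
  T → 5
  π[a](T) → 5
  σ[a<=8](π[a](T)) → 5
  σ[a<3](σ[a<=8](π[a](T))) → 1
E2 per-node cardinality:
  T → 5
  π[a](T) → 5
  σ[a<3](π[a](T)) → 1
  σ[a<=8](σ[a<3](π[a](T))) → 1

E1 and E2 produce the same multiset:
a
2

yes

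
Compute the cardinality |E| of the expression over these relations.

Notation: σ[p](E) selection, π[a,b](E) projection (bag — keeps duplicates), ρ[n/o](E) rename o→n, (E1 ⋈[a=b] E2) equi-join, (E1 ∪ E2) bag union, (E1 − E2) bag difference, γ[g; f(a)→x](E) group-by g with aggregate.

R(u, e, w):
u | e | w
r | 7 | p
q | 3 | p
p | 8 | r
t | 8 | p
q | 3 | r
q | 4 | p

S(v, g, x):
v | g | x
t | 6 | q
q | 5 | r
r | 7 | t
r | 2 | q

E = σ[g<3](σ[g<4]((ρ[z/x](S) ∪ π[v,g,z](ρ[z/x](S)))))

Stepwise |·|:
  S → 4
  ρ[z/x](S) → 4
  S → 4
  ρ[z/x](S) → 4
  π[v,g,z](ρ[z/x](S)) → 4
  (ρ[z/x](S) ∪ π[v,g,z](ρ[z/x](S))) → 8
  σ[g<4]((ρ[z/x](S) ∪ π[v,g,z](ρ[z/x](S)))) → 2
  σ[g<3](σ[g<4]((ρ[z/x](S) ∪ π[v,g,z](ρ[z/x](S))))) → 2

|E| = 2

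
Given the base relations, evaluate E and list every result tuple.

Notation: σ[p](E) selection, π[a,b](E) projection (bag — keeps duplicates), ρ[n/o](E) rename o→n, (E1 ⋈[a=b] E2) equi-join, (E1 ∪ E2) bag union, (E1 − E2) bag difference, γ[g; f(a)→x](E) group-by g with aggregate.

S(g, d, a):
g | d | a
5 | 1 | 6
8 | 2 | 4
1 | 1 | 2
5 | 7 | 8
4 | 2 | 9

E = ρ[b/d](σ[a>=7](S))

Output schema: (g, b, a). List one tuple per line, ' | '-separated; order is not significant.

Row counts bottom-up:
  S → 5
  σ[a>=7](S) → 2
  ρ[b/d](σ[a>=7](S)) → 2

== RESULT ==
g | b | a
4 | 2 | 9
5 | 7 | 8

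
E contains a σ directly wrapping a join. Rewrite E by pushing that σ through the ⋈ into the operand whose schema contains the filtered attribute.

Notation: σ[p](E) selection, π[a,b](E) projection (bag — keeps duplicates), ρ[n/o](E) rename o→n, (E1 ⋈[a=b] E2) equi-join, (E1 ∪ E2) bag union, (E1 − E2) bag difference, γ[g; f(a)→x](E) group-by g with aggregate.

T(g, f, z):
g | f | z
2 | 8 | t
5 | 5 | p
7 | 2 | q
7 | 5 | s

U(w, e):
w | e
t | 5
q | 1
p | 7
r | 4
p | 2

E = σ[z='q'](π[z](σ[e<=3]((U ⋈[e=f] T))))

σ filters on e, owned by the left side.
E' = σ[z='q'](π[z]((σ[e<=3](U) ⋈[e=f] T)))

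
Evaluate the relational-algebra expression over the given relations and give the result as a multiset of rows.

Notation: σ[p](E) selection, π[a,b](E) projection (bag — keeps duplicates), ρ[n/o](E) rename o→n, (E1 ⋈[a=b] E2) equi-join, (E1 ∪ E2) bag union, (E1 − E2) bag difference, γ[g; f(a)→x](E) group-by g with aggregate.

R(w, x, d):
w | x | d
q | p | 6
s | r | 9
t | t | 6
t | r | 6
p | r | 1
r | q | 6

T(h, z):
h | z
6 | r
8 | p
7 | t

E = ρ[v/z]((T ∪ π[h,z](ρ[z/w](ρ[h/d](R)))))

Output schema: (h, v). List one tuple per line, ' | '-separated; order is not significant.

Stepwise |·|:
  T → 3
  R → 6
  ρ[h/d](R) → 6
  ρ[z/w](ρ[h/d](R)) → 6
  π[h,z](ρ[z/w](ρ[h/d](R))) → 6
  (T ∪ π[h,z](ρ[z/w](ρ[h/d](R)))) → 9
  ρ[v/z]((T ∪ π[h,z](ρ[z/w](ρ[h/d](R))))) → 9

== RESULT ==
h | v
1 | p
6 | q
6 | r
6 | r
6 | t
6 | t
7 | t
8 | p
9 | s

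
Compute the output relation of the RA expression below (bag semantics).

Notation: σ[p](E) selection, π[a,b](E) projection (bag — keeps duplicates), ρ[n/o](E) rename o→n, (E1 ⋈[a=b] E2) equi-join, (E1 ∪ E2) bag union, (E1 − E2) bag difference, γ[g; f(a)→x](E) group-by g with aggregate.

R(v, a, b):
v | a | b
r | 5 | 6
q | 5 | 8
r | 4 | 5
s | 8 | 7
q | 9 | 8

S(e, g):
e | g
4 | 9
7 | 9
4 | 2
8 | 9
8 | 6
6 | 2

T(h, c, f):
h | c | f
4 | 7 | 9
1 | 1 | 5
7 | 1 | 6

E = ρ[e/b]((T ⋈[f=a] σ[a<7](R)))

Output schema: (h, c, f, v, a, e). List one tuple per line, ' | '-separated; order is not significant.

Stepwise |·|:
  T → 3
  R → 5
  σ[a<7](R) → 3
  (T ⋈[f=a] σ[a<7](R)) → 2
  ρ[e/b]((T ⋈[f=a] σ[a<7](R))) → 2

== RESULT ==
h | c | f | v | a | e
1 | 1 | 5 | q | 5 | 8
1 | 1 | 5 | r | 5 | 6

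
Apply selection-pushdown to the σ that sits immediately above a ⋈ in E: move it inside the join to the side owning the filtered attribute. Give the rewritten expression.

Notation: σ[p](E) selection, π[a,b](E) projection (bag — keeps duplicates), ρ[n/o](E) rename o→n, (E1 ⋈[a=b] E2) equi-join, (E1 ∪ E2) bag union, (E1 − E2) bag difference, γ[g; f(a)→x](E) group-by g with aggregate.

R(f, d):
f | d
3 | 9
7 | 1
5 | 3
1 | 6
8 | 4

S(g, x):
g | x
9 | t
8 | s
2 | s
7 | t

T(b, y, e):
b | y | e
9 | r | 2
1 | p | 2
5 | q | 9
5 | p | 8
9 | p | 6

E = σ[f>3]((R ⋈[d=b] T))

σ filters on f, owned by the left side.
E' = (σ[f>3](R) ⋈[d=b] T)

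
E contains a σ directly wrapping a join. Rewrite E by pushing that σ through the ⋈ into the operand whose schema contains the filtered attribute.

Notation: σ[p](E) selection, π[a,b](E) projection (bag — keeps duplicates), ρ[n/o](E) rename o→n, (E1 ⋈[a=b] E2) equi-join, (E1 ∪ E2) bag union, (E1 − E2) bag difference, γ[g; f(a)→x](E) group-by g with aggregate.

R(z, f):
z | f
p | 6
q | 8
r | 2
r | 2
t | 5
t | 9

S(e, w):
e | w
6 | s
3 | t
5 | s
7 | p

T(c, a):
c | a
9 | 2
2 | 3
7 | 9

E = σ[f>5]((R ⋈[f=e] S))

σ filters on f, owned by the left side.
E' = (σ[f>5](R) ⋈[f=e] S)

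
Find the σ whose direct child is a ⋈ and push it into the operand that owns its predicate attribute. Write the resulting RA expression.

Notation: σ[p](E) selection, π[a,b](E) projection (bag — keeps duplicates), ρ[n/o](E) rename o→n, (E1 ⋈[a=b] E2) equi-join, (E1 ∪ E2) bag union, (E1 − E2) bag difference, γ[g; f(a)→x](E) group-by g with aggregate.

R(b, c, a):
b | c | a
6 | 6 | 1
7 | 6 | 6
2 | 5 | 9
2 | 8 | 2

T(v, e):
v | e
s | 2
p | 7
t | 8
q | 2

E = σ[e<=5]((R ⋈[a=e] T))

σ filters on e, owned by the right side.
E' = (R ⋈[a=e] σ[e<=5](T))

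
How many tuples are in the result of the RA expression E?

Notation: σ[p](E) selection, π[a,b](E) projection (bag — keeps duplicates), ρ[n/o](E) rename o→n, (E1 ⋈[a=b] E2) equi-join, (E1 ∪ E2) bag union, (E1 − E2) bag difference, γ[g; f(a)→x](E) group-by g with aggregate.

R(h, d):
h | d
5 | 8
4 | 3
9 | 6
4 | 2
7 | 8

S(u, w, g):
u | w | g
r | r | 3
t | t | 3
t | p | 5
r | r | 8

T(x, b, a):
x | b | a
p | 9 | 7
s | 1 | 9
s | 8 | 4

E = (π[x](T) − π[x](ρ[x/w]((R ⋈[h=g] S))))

Subexpression sizes:
  T → 3
  π[x](T) → 3
  R → 5
  S → 4
  (R ⋈[h=g] S) → 1
  ρ[x/w]((R ⋈[h=g] S)) → 1
  π[x](ρ[x/w]((R ⋈[h=g] S))) → 1
  (π[x](T) − π[x](ρ[x/w]((R ⋈[h=g] S)))) → 2

|E| = 2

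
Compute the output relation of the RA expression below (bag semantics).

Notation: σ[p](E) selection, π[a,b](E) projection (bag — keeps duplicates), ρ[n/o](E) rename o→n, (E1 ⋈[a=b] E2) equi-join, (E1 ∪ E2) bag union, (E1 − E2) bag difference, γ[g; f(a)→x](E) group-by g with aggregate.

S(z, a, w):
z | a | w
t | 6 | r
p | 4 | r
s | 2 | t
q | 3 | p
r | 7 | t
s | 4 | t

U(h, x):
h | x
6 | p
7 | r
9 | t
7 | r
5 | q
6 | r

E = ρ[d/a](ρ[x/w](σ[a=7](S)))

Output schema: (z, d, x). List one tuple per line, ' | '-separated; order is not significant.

Subexpression sizes:
  S → 6
  σ[a=7](S) → 1
  ρ[x/w](σ[a=7](S)) → 1
  ρ[d/a](ρ[x/w](σ[a=7](S))) → 1

== RESULT ==
z | d | x
r | 7 | t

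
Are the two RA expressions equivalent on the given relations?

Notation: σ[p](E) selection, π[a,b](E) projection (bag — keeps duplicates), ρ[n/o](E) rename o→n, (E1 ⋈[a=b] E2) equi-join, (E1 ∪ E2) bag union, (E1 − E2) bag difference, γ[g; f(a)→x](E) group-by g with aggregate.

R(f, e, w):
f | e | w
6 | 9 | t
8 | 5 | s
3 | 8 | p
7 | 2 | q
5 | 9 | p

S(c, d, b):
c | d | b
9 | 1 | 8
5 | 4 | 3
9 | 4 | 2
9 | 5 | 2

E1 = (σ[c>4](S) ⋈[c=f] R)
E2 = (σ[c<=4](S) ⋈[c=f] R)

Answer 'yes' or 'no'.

E1 row counts bottom-up:
  S → 4
  σ[c>4](S) → 4
  R → 5
  (σ[c>4](S) ⋈[c=f] R) → 1
E2 row counts bottom-up:
  S → 4
  σ[c<=4](S) → 0
  R → 5
  (σ[c<=4](S) ⋈[c=f] R) → 0

E1 result:
c | d | b | f | e | w
5 | 4 | 3 | 5 | 9 | p
E2 result:
c | d | b | f | e | w
(0 rows)
Witness: (5, 4, 3, 5, 9, 'p') appears 1× in E1 but 0× in E2.

no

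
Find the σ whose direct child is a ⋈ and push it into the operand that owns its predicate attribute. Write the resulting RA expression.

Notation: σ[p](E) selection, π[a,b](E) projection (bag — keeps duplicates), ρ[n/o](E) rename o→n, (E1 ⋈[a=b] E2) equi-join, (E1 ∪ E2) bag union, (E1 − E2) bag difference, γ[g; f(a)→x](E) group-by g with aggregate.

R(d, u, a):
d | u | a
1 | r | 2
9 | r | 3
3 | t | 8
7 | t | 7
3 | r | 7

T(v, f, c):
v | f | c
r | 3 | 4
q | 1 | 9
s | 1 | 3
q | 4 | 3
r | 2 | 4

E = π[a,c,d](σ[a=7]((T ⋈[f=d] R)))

σ filters on a, owned by the right side.
E' = π[a,c,d]((T ⋈[f=d] σ[a=7](R)))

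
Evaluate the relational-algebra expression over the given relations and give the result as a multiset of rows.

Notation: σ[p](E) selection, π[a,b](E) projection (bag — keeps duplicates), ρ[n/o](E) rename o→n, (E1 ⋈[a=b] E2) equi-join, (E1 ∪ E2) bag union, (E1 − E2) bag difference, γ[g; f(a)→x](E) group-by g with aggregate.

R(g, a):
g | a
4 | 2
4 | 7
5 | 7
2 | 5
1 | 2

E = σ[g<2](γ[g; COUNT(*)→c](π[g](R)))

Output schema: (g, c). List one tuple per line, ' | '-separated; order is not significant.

Stepwise |·|:
  R → 5
  π[g](R) → 5
  γ[g; COUNT(*)→c](π[g](R)) → 4
  σ[g<2](γ[g; COUNT(*)→c](π[g](R))) → 1

== RESULT ==
g | c
1 | 1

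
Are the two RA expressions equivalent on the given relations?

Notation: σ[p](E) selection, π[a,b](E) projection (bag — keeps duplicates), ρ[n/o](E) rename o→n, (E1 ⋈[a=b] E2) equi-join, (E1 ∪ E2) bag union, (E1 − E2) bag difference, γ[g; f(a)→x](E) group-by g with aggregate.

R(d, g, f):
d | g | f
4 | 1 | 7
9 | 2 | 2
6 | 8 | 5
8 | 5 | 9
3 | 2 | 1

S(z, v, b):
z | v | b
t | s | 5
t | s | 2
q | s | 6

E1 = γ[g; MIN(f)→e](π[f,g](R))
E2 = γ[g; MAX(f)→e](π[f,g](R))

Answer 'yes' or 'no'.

E1 per-node cardinality:
  R → 5
  π[f,g](R) → 5
  γ[g; MIN(f)→e](π[f,g](R)) → 4
E2 per-node cardinality:
  R → 5
  π[f,g](R) → 5
  γ[g; MAX(f)→e](π[f,g](R)) → 4

E1 result:
g | e
1 | 7
2 | 1
5 | 9
8 | 5
E2 result:
g | e
1 | 7
2 | 2
5 | 9
8 | 5
Witness: (2, 1) appears 1× in E1 but 0× in E2.

no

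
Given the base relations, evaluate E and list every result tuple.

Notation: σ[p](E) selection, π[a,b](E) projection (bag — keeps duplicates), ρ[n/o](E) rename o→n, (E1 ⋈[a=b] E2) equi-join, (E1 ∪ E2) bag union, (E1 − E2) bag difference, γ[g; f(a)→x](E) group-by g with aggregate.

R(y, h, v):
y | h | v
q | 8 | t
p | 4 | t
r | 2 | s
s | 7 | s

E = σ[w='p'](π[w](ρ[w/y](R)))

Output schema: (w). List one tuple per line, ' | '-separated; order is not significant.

Per-node cardinality:
  R → 4
  ρ[w/y](R) → 4
  π[w](ρ[w/y](R)) → 4
  σ[w='p'](π[w](ρ[w/y](R))) → 1

== RESULT ==
w
p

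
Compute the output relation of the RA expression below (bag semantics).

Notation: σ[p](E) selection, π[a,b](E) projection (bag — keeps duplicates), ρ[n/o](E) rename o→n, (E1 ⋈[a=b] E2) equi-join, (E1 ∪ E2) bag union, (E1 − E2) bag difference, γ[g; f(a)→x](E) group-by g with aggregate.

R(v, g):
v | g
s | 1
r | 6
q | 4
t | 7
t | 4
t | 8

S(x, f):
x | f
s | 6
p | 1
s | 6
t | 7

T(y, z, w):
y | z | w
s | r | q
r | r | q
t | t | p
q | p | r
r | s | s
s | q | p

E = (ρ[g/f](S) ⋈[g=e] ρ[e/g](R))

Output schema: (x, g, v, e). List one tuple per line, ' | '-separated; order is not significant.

Subexpression sizes:
  S → 4
  ρ[g/f](S) → 4
  R → 6
  ρ[e/g](R) → 6
  (ρ[g/f](S) ⋈[g=e] ρ[e/g](R)) → 4

== RESULT ==
x | g | v | e
p | 1 | s | 1
s | 6 | r | 6
s | 6 | r | 6
t | 7 | t | 7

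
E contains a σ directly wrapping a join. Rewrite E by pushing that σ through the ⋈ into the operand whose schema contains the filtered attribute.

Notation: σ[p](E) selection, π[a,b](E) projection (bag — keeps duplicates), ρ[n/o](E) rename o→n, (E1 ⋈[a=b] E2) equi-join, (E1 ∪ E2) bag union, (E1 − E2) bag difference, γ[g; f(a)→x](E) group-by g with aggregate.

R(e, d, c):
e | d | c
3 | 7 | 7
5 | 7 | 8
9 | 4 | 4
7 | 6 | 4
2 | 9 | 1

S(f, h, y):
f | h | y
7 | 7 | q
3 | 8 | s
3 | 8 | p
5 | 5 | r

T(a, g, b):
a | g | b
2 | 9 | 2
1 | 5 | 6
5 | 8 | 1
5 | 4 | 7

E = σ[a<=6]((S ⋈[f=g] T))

σ filters on a, owned by the right side.
E' = (S ⋈[f=g] σ[a<=6](T))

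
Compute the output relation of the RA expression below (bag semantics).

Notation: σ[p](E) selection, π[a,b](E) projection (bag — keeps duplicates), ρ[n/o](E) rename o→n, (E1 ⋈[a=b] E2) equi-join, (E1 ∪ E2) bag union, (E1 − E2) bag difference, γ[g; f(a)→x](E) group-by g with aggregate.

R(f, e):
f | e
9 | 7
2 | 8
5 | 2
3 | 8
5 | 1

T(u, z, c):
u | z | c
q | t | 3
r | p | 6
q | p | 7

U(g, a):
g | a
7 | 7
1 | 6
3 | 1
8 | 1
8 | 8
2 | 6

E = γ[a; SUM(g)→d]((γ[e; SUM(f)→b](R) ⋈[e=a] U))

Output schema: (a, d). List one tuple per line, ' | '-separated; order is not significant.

Row counts bottom-up:
  R → 5
  γ[e; SUM(f)→b](R) → 4
  U → 6
  (γ[e; SUM(f)→b](R) ⋈[e=a] U) → 4
  γ[a; SUM(g)→d]((γ[e; SUM(f)→b](R) ⋈[e=a] U)) → 3

== RESULT ==
a | d
1 | 11
7 | 7
8 | 8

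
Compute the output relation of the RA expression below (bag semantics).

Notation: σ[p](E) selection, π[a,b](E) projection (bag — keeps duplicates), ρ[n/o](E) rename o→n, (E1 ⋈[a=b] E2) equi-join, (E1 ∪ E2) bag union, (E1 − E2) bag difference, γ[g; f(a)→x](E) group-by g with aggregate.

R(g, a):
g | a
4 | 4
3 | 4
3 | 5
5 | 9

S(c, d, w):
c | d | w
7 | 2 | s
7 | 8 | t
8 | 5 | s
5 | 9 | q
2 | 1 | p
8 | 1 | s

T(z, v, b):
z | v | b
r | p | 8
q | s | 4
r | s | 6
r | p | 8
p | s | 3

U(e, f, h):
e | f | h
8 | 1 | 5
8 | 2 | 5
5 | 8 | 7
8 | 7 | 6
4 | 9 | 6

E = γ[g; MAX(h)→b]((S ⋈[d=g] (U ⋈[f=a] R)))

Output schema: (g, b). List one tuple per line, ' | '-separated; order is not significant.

Per-node cardinality:
  S → 6
  U → 5
  R → 4
  (U ⋈[f=a] R) → 1
  (S ⋈[d=g] (U ⋈[f=a] R)) → 1
  γ[g; MAX(h)→b]((S ⋈[d=g] (U ⋈[f=a] R))) → 1

== RESULT ==
g | b
5 | 6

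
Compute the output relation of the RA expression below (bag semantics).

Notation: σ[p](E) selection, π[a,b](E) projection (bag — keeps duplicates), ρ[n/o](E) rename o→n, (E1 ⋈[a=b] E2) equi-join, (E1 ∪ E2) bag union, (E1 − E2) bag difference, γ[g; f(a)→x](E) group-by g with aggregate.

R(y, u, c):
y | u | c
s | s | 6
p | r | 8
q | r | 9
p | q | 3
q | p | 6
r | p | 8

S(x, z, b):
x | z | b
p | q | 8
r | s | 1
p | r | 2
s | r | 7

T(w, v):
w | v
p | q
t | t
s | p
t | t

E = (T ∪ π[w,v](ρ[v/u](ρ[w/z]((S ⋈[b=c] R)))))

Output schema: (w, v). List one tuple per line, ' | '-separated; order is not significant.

Stepwise |·|:
  T → 4
  S → 4
  R → 6
  (S ⋈[b=c] R) → 2
  ρ[w/z]((S ⋈[b=c] R)) → 2
  ρ[v/u](ρ[w/z]((S ⋈[b=c] R))) → 2
  π[w,v](ρ[v/u](ρ[w/z]((S ⋈[b=c] R)))) → 2
  (T ∪ π[w,v](ρ[v/u](ρ[w/z]((S ⋈[b=c] R))))) → 6

== RESULT ==
w | v
p | q
q | p
q | r
s | p
t | t
t | t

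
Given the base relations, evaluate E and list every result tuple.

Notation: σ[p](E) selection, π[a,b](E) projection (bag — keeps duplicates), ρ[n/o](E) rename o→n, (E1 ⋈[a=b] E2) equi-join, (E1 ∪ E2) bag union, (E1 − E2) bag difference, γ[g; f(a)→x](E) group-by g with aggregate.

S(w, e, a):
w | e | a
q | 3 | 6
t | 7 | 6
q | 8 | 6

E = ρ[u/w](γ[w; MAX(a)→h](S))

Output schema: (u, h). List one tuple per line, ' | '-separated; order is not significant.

Stepwise |·|:
  S → 3
  γ[w; MAX(a)→h](S) → 2
  ρ[u/w](γ[w; MAX(a)→h](S)) → 2

== RESULT ==
u | h
q | 6
t | 6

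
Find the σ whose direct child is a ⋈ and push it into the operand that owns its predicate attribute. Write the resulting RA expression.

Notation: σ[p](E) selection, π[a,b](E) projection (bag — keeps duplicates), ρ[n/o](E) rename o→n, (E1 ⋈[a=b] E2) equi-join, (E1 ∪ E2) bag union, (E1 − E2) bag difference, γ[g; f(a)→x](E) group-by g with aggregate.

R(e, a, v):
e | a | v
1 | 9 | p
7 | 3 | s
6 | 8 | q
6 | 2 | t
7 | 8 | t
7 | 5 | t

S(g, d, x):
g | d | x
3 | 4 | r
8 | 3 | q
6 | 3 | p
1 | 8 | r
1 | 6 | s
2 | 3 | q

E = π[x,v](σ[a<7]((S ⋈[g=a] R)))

σ filters on a, owned by the right side.
E' = π[x,v]((S ⋈[g=a] σ[a<7](R)))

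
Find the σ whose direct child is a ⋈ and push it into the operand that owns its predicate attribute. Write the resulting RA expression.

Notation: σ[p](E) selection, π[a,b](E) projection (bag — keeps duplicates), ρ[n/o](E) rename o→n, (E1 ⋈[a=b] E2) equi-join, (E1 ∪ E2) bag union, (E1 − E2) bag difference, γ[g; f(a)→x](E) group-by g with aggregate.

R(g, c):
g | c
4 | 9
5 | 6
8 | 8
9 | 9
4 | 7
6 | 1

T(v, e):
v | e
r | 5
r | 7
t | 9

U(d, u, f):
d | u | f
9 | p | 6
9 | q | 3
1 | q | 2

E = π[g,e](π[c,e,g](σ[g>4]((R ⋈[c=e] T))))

σ filters on g, owned by the left side.
E' = π[g,e](π[c,e,g]((σ[g>4](R) ⋈[c=e] T)))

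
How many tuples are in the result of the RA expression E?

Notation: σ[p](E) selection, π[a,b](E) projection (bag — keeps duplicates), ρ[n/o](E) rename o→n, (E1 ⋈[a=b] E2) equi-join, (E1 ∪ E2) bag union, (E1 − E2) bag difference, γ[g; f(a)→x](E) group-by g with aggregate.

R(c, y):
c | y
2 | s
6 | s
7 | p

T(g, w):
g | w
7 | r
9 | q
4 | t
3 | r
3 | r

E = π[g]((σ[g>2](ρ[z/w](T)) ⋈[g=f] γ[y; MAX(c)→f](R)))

Row counts bottom-up:
  T → 5
  ρ[z/w](T) → 5
  σ[g>2](ρ[z/w](T)) → 5
  R → 3
  γ[y; MAX(c)→f](R) → 2
  (σ[g>2](ρ[z/w](T)) ⋈[g=f] γ[y; MAX(c)→f](R)) → 1
  π[g]((σ[g>2](ρ[z/w](T)) ⋈[g=f] γ[y; MAX(c)→f](R))) → 1

|E| = 1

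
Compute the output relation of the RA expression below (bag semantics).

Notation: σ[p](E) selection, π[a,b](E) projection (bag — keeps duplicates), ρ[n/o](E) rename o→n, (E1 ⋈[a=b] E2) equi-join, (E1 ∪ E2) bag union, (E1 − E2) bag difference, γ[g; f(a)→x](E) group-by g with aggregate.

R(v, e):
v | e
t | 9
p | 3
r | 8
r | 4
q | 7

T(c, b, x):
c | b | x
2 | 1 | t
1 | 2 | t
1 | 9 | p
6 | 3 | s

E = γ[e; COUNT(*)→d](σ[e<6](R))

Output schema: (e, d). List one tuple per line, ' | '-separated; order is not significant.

Stepwise |·|:
  R → 5
  σ[e<6](R) → 2
  γ[e; COUNT(*)→d](σ[e<6](R)) → 2

== RESULT ==
e | d
3 | 1
4 | 1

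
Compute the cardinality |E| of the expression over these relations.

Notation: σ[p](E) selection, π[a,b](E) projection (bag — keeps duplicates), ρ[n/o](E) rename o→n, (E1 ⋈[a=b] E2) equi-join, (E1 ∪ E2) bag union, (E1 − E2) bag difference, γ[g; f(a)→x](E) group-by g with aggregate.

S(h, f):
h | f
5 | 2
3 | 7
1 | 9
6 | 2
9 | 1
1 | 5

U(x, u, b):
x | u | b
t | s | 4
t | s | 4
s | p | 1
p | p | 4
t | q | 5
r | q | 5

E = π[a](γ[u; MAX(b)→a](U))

Per-node cardinality:
  U → 6
  γ[u; MAX(b)→a](U) → 3
  π[a](γ[u; MAX(b)→a](U)) → 3

|E| = 3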